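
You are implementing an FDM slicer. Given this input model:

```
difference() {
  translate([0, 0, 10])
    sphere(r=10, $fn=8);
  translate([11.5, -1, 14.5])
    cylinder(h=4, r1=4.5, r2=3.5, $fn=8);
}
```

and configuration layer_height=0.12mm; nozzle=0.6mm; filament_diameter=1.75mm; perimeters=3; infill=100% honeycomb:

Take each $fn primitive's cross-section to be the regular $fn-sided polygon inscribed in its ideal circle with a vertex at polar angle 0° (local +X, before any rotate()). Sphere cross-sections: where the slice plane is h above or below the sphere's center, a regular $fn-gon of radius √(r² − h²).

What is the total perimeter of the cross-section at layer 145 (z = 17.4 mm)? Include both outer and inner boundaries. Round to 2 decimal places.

At z = 17.4 mm: the r=10 sphere slices to a regular 8-gon of circumradius 6.726 (√(r²−h²) with h=7.4 from center) (perimeter = 2·8·6.726·sin(180°/8) = 41.18 mm); the cone at (11.5, -1) (r1=4.5→r2=3.5) has section circumradius 3.775 here — a regular 8-gon (perimeter = 2·8·3.775·sin(180°/8) = 23.11 mm); Subtracting the remaining from the first: starting from the r=10 sphere, the cone at (11.5, -1) misses the remaining region (no effect) — boundary = 41.18 mm. Overall, the cross-section is a single solid region. Total boundary length (outer) = 41.18 mm.

41.18 mm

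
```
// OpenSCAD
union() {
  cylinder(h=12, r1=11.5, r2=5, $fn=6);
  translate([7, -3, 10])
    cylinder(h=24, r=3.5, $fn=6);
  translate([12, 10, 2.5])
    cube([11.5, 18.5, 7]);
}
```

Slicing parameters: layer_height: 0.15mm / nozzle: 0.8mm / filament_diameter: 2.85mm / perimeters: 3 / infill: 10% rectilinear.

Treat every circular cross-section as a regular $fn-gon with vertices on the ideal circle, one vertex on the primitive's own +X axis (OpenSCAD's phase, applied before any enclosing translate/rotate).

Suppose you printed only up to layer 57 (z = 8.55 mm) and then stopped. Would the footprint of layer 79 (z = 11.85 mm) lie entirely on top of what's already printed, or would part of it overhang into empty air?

part overhangs

Compare the two slices. At z = 8.55: the cone (r1=11.5→r2=5) has section circumradius 6.869 here — a regular 6-gon (area = (6/2)·6.869²·sin(360°/6) = 122.58 mm²); the cylinder at (7, -3) does not reach this height (z outside [10, 34]); the cube at (12, 10) (footprint 11.5×18.5) is included at this height (area 212.75 mm²); Merging all regions: the 2 present regions are separate (no shared area or edge), so areas and boundary lengths simply add and each stays a separate island — area = 335.33 mm². At z = 11.85: the cone contributes a regular 6-gon of circumradius 5.081 (interpolated between r1=11.5 and r2=5 at t=0.987) (area = (6/2)·5.081²·sin(360°/6) = 67.08 mm²); the cylinder at (7, -3): section is a regular 6-gon, circumradius r=3.5 (area = (6/2)·3.500²·sin(360°/6) = 31.83 mm²); the cube at (12, 10) is not intersected at this z (z outside [2.5, 9.5]); Merging all regions: the 2 present regions are separate (no shared area or edge), so areas and boundary lengths simply add and each stays a separate island — area = 98.91 mm². Checking containment: at z = 11.85 the cross-section extends beyond the z = 8.55 cross-section by about 25.71 mm².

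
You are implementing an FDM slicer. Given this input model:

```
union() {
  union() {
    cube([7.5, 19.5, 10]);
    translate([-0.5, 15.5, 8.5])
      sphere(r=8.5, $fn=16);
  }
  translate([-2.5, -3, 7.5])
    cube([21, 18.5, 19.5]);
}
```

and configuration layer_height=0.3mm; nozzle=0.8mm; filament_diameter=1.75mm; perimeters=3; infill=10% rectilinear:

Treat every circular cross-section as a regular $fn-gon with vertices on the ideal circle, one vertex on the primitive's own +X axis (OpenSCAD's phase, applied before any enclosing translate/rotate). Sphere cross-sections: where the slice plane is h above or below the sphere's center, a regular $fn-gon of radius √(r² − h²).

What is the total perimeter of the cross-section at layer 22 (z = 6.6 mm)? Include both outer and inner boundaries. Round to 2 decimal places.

At z = 6.6 mm: the cube is present — its section is the full 7.5×19.5 rectangle (perimeter 54.00 mm); the sphere at (-0.5, 15.5): section is a regular 16-gon, circumradius = √(r²−h²) = √(8.5²−1.9²) = 8.285 (perimeter = 2·16·8.285·sin(180°/16) = 51.72 mm); Taking the union: the regions partially overlap (shared area 77.40 mm²), so the edge portions inside another operand are dropped and the merged outline is re-measured after clipping — boundary = 70.34 mm; the cube at (-2.5, -3) does not reach this height (z outside [7.5, 27]); Merging all regions: only the result so far is present, so the union is just that shape — boundary = 70.34 mm. Overall, the cross-section is a single solid region. Total boundary length (outer) = 70.34 mm.

70.34 mm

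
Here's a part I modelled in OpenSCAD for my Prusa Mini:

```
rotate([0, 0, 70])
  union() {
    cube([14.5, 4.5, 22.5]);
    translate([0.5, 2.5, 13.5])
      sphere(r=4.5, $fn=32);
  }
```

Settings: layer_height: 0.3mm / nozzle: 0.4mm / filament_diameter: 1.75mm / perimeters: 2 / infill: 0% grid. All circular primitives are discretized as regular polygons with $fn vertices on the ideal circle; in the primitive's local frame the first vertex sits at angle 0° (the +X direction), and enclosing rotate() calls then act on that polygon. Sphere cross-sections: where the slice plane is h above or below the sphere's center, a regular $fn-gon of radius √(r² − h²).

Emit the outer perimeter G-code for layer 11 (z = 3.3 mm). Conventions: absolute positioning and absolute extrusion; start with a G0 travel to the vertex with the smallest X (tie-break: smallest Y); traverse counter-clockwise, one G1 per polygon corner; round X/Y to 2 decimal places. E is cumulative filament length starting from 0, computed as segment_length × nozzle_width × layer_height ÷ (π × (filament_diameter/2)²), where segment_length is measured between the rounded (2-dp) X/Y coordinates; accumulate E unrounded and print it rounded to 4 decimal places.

At z = 3.3 mm: the cube is present — its section is the full 14.5×4.5 rectangle; the sphere at (0.5, 2.5) is absent (|z−center|=10.200 > r=4.5); Combining (union): only the 14.5×4.5 cube is present, so the union is just that shape — 1 connected region; (rotated 70° about Z; rotation is an isometry so areas/perimeters/island counts are preserved). The outline is a single polygon with 4 vertices. Extrusion per mm of travel: 0.4 × 0.3 / (π × 0.875²) = 0.049890. Accumulating E over each segment gives final E = 1.8958.

G0 X-4.23 Y1.54 Z3.30
G1 X0.00 Y0.00 E0.2246
G1 X4.96 Y13.63 E0.9482
G1 X0.73 Y15.16 E1.1726
G1 X-4.23 Y1.54 E1.8958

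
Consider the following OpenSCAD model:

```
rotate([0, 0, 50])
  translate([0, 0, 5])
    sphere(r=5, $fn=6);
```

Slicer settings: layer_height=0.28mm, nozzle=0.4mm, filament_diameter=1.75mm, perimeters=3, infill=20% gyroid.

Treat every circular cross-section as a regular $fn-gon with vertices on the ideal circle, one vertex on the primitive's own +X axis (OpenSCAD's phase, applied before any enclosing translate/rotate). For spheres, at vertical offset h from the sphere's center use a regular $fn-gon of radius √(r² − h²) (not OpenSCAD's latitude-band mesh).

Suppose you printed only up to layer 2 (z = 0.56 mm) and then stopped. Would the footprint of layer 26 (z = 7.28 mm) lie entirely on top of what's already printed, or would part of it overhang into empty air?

part overhangs

Compare the two slices. At z = 0.56: the sphere: section is a regular 6-gon, circumradius = √(r²−h²) = √(5²−4.44²) = 2.299 (area = (6/2)·2.299²·sin(360°/6) = 13.73 mm²); (whole slice rotated 50° about Z — lengths, areas and connectivity unchanged). At z = 7.28: the r=5 sphere contributes a regular 6-gon of circumradius √(5²−2.28²) = 4.450 (area = (6/2)·4.450²·sin(360°/6) = 51.45 mm²); (rotated 50° about Z; rotation is an isometry so areas/perimeters/island counts are preserved). Checking containment: at z = 7.28 the cross-section extends beyond the z = 0.56 cross-section by about 37.71 mm².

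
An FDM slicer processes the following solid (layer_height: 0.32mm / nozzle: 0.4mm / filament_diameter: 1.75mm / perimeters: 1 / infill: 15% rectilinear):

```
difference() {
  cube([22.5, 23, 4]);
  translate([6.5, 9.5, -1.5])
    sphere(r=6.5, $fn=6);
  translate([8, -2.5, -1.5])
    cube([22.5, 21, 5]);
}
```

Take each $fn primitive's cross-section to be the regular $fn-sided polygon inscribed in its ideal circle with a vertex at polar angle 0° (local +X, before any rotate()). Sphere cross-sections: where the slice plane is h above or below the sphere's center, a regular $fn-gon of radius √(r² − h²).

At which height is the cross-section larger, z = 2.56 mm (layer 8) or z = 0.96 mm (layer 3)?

Layer 8 (z = 2.56): the 22.5×23 cube contributes its full rectangle (area 517.50 mm²); the sphere at (6.5, 9.5): section is a regular 6-gon, circumradius = √(r²−h²) = √(6.5²−4.06²) = 5.076 (area = (6/2)·5.076²·sin(360°/6) = 66.94 mm²); the cube at (8, -2.5) (footprint 22.5×21) is included at this height (area 472.50 mm²); Taking the first minus the rest: starting from the 22.5×23 cube (517.50 mm²), the r=6.5 sphere at (6.5, 9.5) lies wholly inside it (removes its full 66.94 mm² and its 30.46 mm outline becomes a hole wall); the 22.5×21 cube at (8, -2.5) partially overlaps it — only the 247.97 mm² overlap (of its 472.50 mm²) is removed, clipping the outline — area = 202.59 mm². So its area = 202.59 mm². Layer 3 (z = 0.96): the cube is present — its section is the full 22.5×23 rectangle (area 517.50 mm²); the sphere at (6.5, 9.5): section is a regular 6-gon, circumradius = √(r²−h²) = √(6.5²−2.46²) = 6.017 (area = (6/2)·6.017²·sin(360°/6) = 94.05 mm²); the 22.5×21 cube at (8, -2.5) contributes its full rectangle (area 472.50 mm²); Subtracting the remaining from the first: starting from the 22.5×23 cube (517.50 mm²), the r=6.5 sphere at (6.5, 9.5) lies wholly inside it (removes its full 94.05 mm² and its 36.10 mm outline becomes a hole wall); the 22.5×21 cube at (8, -2.5) partially overlaps it — only the 236.86 mm² overlap (of its 472.50 mm²) is removed, clipping the outline — area = 186.60 mm². So its area = 186.60 mm². Layer 8 is larger (202.59 vs 186.60 mm²).

layer 8 (z = 2.56 mm)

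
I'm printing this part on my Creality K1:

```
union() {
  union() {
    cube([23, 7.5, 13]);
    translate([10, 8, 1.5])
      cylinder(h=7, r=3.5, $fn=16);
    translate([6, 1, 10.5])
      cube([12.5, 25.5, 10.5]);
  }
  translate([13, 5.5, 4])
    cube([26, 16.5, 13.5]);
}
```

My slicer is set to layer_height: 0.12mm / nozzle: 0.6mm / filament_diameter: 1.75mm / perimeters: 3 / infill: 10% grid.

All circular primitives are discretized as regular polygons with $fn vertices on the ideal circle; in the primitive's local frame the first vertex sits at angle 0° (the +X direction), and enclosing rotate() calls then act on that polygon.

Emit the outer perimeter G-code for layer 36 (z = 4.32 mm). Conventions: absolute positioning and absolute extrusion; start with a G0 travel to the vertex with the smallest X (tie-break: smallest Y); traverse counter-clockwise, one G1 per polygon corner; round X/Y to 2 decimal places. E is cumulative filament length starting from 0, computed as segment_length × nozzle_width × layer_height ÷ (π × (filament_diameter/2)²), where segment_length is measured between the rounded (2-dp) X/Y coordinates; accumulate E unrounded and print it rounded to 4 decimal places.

G0 X0.00 Y0.00 Z4.32
G1 X23.00 Y0.00 E0.6885
G1 X23.00 Y5.50 E0.8531
G1 X39.00 Y5.50 E1.3321
G1 X39.00 Y22.00 E1.8260
G1 X13.00 Y22.00 E2.6043
G1 X13.00 Y9.69 E2.9728
G1 X12.47 Y10.47 E3.0010
G1 X11.34 Y11.23 E3.0418
G1 X10.00 Y11.50 E3.0827
G1 X8.66 Y11.23 E3.1236
G1 X7.53 Y10.47 E3.1644
G1 X6.77 Y9.34 E3.2051
G1 X6.50 Y8.00 E3.2460
G1 X6.60 Y7.50 E3.2613
G1 X0.00 Y7.50 E3.4589
G1 X0.00 Y0.00 E3.6834

At z = 4.32 mm: the cube (footprint 23×7.5) is included at this height; the r=3.5 cylinder at (10, 8) contributes a regular 16-gon of circumradius 3.5; the cube at (6, 1) is absent (z outside [10.5, 21]); Taking the union: the regions partially overlap (shared area 15.30 mm²), so overlapping operands fuse into one piece — 1 connected region; the cube at (13, 5.5) (footprint 26×16.5) is included at this height; Taking the union: the regions partially overlap (shared area 20.76 mm²), so overlapping operands fuse into one piece — 1 connected region. The outline is a single polygon with 16 vertices. Extrusion per mm of travel: 0.6 × 0.12 / (π × 0.875²) = 0.029934. Accumulating E over each segment gives final E = 3.6834.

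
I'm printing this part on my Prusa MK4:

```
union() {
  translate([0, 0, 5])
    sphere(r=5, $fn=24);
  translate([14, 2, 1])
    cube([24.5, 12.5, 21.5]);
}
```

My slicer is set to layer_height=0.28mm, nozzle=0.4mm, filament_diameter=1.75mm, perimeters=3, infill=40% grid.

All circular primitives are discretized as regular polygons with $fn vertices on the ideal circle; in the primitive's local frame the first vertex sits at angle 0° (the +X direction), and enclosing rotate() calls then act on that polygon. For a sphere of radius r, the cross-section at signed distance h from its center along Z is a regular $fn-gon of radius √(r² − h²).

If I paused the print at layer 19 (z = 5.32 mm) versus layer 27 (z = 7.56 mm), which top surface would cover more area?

layer 19 (z = 5.32 mm)

Layer 19 (z = 5.32): the sphere: section is a regular 24-gon, circumradius = √(r²−h²) = √(5²−0.32²) = 4.990 (area = (24/2)·4.990²·sin(360°/24) = 77.33 mm²); the cube at (14, 2) is present — its section is the full 24.5×12.5 rectangle (area 306.25 mm²); Taking the union: the 2 present regions are separate (no shared area or edge), so areas and boundary lengths simply add and each stays a separate island — area = 383.58 mm². So its area = 383.58 mm². Layer 27 (z = 7.56): the r=5 sphere slices to a regular 24-gon of circumradius 4.295 (√(r²−h²) with h=2.56 from center) (area = (24/2)·4.295²·sin(360°/24) = 57.29 mm²); the cube at (14, 2) (footprint 24.5×12.5) is included at this height (area 306.25 mm²); Taking the union: the 2 present regions are separate (no shared area or edge), so areas and boundary lengths simply add and each stays a separate island — area = 363.54 mm². So its area = 363.54 mm². Layer 19 is larger (383.58 vs 363.54 mm²).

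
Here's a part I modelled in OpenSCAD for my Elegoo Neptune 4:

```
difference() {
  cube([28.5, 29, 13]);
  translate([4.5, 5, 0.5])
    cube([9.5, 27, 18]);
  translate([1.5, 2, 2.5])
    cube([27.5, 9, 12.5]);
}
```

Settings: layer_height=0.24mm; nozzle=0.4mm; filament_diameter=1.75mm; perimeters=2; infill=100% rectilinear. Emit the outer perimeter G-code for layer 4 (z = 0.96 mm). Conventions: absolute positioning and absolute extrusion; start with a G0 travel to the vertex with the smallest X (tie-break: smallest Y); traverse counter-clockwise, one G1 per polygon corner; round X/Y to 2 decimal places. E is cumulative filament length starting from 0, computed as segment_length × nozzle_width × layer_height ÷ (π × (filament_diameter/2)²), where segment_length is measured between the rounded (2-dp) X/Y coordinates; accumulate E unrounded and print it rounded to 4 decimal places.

At z = 0.96 mm: the cube (footprint 28.5×29) is included at this height; the 9.5×27 cube at (4.5, 5) contributes its full rectangle; the cube at (1.5, 2) is not intersected at this z (z outside [2.5, 15]); After the difference (first − rest): starting from the 28.5×29 cube, the 9.5×27 cube at (4.5, 5) partially overlaps it — only the 228.00 mm² overlap (of its 256.50 mm²) is removed, clipping the outline — 1 connected region. The outline is a single polygon with 8 vertices. Extrusion per mm of travel: 0.4 × 0.24 / (π × 0.875²) = 0.039912. Accumulating E over each segment gives final E = 6.5057.

G0 X0.00 Y0.00 Z0.96
G1 X28.50 Y0.00 E1.1375
G1 X28.50 Y29.00 E2.2949
G1 X14.00 Y29.00 E2.8737
G1 X14.00 Y5.00 E3.8316
G1 X4.50 Y5.00 E4.2107
G1 X4.50 Y29.00 E5.1686
G1 X0.00 Y29.00 E5.3482
G1 X0.00 Y0.00 E6.5057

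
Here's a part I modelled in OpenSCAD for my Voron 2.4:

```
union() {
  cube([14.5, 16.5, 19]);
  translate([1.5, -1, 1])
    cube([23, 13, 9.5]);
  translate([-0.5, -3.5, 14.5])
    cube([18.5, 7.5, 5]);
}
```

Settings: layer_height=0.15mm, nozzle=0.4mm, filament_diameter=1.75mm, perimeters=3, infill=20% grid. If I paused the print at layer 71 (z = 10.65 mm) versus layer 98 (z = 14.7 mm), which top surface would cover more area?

layer 98 (z = 14.7 mm)

Layer 71 (z = 10.65): the cube is present — its section is the full 14.5×16.5 rectangle (area 239.25 mm²); the cube at (1.5, -1) is absent (z outside [1, 10.5]); the cube at (-0.5, -3.5) does not reach this height (z outside [14.5, 19.5]); Merging all regions: only the 14.5×16.5 cube is present, so the union is just that shape — area = 239.25 mm². So its area = 239.25 mm². Layer 98 (z = 14.7): the 14.5×16.5 cube contributes its full rectangle (area 239.25 mm²); the cube at (1.5, -1) is not intersected at this z (z outside [1, 10.5]); the 18.5×7.5 cube at (-0.5, -3.5) contributes its full rectangle (area 138.75 mm²); Combining (union): the regions partially overlap — summed areas 378.00 mm² minus the doubly-counted overlap 58.00 mm² gives 320.00 mm² — area = 320.00 mm². So its area = 320.00 mm². Layer 98 is larger (320.00 vs 239.25 mm²).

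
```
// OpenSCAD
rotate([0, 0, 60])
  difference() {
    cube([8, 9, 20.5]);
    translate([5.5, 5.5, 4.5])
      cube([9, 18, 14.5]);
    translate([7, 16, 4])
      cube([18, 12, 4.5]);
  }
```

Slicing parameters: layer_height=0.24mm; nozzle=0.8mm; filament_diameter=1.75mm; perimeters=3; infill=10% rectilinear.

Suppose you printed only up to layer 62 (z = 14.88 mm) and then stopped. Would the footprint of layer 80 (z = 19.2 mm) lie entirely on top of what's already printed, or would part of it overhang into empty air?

part overhangs

Compare the two slices. At z = 14.88: the cube is present — its section is the full 8×9 rectangle (area 72.00 mm²); the cube at (5.5, 5.5) (footprint 9×18) is included at this height (area 162.00 mm²); the cube at (7, 16) is absent (z outside [4, 8.5]); After the difference (first − rest): starting from the 8×9 cube (72.00 mm²), the 9×18 cube at (5.5, 5.5) partially overlaps it — only the 8.75 mm² overlap (of its 162.00 mm²) is removed, clipping the outline — area = 63.25 mm²; (whole slice rotated 60° about Z — lengths, areas and connectivity unchanged). At z = 19.2: the 8×9 cube contributes its full rectangle (area 72.00 mm²); the cube at (5.5, 5.5) is not intersected at this z (z outside [4.5, 19]); the cube at (7, 16) is not intersected at this z (z outside [4, 8.5]); Taking the first minus the rest: none of the subtracted shapes is present at this height, so the 8×9 cube is unchanged — area = 72.00 mm²; (rotated 60° about Z; rotation is an isometry so areas/perimeters/island counts are preserved). Checking containment: at z = 19.2 the cross-section extends beyond the z = 14.88 cross-section by about 8.75 mm².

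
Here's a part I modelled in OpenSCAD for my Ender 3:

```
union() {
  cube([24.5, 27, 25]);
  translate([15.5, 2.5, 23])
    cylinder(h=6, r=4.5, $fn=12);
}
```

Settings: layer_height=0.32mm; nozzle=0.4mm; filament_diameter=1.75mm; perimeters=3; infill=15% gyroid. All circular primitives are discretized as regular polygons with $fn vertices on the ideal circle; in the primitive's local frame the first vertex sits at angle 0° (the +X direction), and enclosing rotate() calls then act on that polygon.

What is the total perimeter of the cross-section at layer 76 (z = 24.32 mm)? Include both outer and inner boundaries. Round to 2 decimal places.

104.32 mm

At z = 24.32 mm: the cube is present — its section is the full 24.5×27 rectangle (perimeter 103.00 mm); the r=4.5 cylinder at (15.5, 2.5) contributes a regular 12-gon of circumradius 4.5 (perimeter = 2·12·4.500·sin(180°/12) = 27.95 mm); Combining (union): the regions partially overlap (shared area 51.15 mm²), so the edge portions inside another operand are dropped and the merged outline is re-measured after clipping — boundary = 104.32 mm. Overall, the cross-section is a single solid region. Total boundary length (outer) = 104.32 mm.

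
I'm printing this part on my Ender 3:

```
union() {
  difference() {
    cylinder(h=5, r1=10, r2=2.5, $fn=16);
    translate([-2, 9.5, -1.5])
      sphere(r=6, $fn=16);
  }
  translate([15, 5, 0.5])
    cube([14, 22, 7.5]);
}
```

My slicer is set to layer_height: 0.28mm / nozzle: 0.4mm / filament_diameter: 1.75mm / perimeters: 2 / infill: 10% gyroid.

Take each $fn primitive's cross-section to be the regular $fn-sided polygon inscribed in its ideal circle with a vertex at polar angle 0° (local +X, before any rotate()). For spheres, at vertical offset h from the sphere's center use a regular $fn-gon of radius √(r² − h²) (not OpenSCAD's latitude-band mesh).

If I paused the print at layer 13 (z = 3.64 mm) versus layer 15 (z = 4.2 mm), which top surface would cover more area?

layer 13 (z = 3.64 mm)

Layer 13 (z = 3.64): the cone (r1=10→r2=2.5) has section circumradius 4.540 here — a regular 16-gon (area = (16/2)·4.540²·sin(360°/16) = 63.10 mm²); the sphere at (-2, 9.5): section is a regular 16-gon, circumradius = √(r²−h²) = √(6²−5.14²) = 3.095 (area = (16/2)·3.095²·sin(360°/16) = 29.33 mm²); Subtracting the remaining from the first: starting from the cone (63.10 mm²), the r=6 sphere at (-2, 9.5) misses the remaining region (no effect) — area = 63.10 mm²; the cube at (15, 5) is present — its section is the full 14×22 rectangle (area 308.00 mm²); Combining (union): the 2 present regions are separate (no shared area or edge), so areas and boundary lengths simply add and each stays a separate island — area = 371.10 mm². So its area = 371.10 mm². Layer 15 (z = 4.2): the cone contributes a regular 16-gon of circumradius 3.700 (interpolated between r1=10 and r2=2.5 at t=0.840) (area = (16/2)·3.700²·sin(360°/16) = 41.91 mm²); the r=6 sphere at (-2, 9.5) contributes a regular 16-gon of circumradius √(6²−5.7²) = 1.873 (area = (16/2)·1.873²·sin(360°/16) = 10.75 mm²); After the difference (first − rest): starting from the cone (41.91 mm²), the r=6 sphere at (-2, 9.5) misses the remaining region (no effect) — area = 41.91 mm²; the 14×22 cube at (15, 5) contributes its full rectangle (area 308.00 mm²); Taking the union: the 2 present regions are separate (no shared area or edge), so areas and boundary lengths simply add and each stays a separate island — area = 349.91 mm². So its area = 349.91 mm². Layer 13 is larger (371.10 vs 349.91 mm²).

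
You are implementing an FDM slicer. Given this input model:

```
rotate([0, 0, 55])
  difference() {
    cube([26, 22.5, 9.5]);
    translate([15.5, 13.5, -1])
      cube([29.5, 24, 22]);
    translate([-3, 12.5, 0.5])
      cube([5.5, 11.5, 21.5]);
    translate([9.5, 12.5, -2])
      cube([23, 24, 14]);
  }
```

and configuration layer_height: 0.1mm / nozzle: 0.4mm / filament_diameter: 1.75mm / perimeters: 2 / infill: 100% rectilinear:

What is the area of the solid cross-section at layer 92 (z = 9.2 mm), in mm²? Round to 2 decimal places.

395.00 mm²

At z = 9.2 mm: the cube (footprint 26×22.5) is included at this height (area 585.00 mm²); the 29.5×24 cube at (15.5, 13.5) contributes its full rectangle (area 708.00 mm²); the 5.5×11.5 cube at (-3, 12.5) contributes its full rectangle (area 63.25 mm²); the cube at (9.5, 12.5) is present — its section is the full 23×24 rectangle (area 552.00 mm²); Subtracting the remaining from the first: starting from the 26×22.5 cube (585.00 mm²), the 29.5×24 cube at (15.5, 13.5) partially overlaps it — only the 94.50 mm² overlap (of its 708.00 mm²) is removed, clipping the outline; the 5.5×11.5 cube at (-3, 12.5) partially overlaps it — only the 25.00 mm² overlap (of its 63.25 mm²) is removed, clipping the outline; the 23×24 cube at (9.5, 12.5) partially overlaps it — only the 70.50 mm² overlap (of its 552.00 mm²) is removed, clipping the outline — area = 395.00 mm²; (rotated 55° about Z; rotation is an isometry so areas/perimeters/island counts are preserved). Overall, the cross-section is a single solid region. Net area = 395.00 mm².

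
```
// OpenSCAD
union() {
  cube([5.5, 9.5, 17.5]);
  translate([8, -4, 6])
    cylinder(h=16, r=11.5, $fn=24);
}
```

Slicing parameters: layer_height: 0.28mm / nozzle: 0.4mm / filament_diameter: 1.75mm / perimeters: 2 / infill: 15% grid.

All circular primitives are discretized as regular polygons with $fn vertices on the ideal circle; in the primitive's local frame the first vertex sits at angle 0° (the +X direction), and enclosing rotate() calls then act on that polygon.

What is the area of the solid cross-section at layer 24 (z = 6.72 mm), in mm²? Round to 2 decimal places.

430.01 mm²

At z = 6.72 mm: the 5.5×9.5 cube contributes its full rectangle (area 52.25 mm²); the cylinder at (8, -4): section is a regular 24-gon, circumradius r=11.5 (area = (24/2)·11.500²·sin(360°/24) = 410.75 mm²); Taking the union: the regions partially overlap — summed areas 463.00 mm² minus the doubly-counted overlap 32.99 mm² gives 430.01 mm² — area = 430.01 mm². Overall, the cross-section is a single solid region. Net area = 430.01 mm².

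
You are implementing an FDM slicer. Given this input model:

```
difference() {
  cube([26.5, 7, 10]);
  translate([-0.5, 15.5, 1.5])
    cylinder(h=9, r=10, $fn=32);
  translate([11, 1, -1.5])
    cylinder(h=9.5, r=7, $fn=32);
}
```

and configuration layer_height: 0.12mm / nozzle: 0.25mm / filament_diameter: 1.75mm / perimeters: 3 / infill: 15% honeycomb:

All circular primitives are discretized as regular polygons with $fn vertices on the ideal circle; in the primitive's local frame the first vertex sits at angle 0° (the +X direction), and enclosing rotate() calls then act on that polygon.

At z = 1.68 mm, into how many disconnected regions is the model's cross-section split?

At z = 1.68 mm: the cube is present — its section is the full 26.5×7 rectangle; the r=10 cylinder at (-0.5, 15.5) contributes a regular 32-gon of circumradius 10; the r=7 cylinder at (11, 1) contributes a regular 32-gon of circumradius 7; Subtracting the remaining from the first: starting from the 26.5×7 cube, the r=10 cylinder at (-0.5, 15.5) partially overlaps it — only the 4.43 mm² overlap (of its 312.14 mm²) is removed, clipping the outline; the r=7 cylinder at (11, 1) partially overlaps it — only the 85.67 mm² overlap (of its 152.95 mm²) is removed, clipping the outline — 2 connected regions. The result has 2 disconnected regions.

2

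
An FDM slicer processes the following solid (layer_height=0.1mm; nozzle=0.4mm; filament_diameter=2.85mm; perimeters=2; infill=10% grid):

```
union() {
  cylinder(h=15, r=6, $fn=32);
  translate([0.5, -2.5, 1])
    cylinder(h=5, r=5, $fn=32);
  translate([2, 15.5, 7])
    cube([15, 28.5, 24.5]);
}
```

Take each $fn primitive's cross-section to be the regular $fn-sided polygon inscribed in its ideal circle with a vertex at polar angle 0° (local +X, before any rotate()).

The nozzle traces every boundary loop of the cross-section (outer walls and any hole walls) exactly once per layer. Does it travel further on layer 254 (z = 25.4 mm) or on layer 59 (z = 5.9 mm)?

layer 254 (z = 25.4 mm)

Layer 254 (z = 25.4): the cylinder is not intersected at this z (z outside [0, 15]); the cylinder at (0.5, -2.5) is not intersected at this z (z outside [1, 6]); the cube at (2, 15.5) is present — its section is the full 15×28.5 rectangle (perimeter 87.00 mm); Merging all regions: only the 15×28.5 cube at (2, 15.5) is present, so the union is just that shape — boundary = 87.00 mm. So its perimeter = 87.00 mm. Layer 59 (z = 5.9): the cylinder: section is a regular 32-gon, circumradius r=6 (perimeter = 2·32·6.000·sin(180°/32) = 37.64 mm); the cylinder at (0.5, -2.5): section is a regular 32-gon, circumradius r=5 (perimeter = 2·32·5.000·sin(180°/32) = 31.37 mm); the cube at (2, 15.5) does not reach this height (z outside [7, 31.5]); Merging all regions: the regions partially overlap (shared area 65.28 mm²), so the edge portions inside another operand are dropped and the merged outline is re-measured after clipping — boundary = 40.04 mm. So its perimeter = 40.04 mm. Layer 254 is larger (87.00 vs 40.04 mm).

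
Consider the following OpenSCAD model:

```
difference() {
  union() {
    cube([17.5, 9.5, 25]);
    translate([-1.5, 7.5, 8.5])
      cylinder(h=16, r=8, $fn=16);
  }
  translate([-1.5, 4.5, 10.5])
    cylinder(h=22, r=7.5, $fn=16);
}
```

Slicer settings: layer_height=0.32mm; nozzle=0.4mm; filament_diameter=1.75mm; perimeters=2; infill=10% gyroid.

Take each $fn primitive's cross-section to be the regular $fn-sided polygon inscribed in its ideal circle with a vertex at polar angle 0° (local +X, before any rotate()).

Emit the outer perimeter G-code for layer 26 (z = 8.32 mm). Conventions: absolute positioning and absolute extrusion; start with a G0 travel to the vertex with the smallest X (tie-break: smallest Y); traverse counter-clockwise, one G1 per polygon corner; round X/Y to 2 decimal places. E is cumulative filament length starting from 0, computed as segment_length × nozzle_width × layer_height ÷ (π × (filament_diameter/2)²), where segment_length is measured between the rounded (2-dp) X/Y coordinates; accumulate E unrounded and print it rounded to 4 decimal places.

At z = 8.32 mm: the cube (footprint 17.5×9.5) is included at this height; the cylinder at (-1.5, 7.5) does not reach this height (z outside [8.5, 24.5]); Merging all regions: only the 17.5×9.5 cube is present, so the union is just that shape — 1 connected region; the cylinder at (-1.5, 4.5) is absent (z outside [10.5, 32.5]); Taking the first minus the rest: none of the subtracted shapes is present at this height, so that combined region is unchanged — 1 connected region. The outline is a single polygon with 4 vertices. Extrusion per mm of travel: 0.4 × 0.32 / (π × 0.875²) = 0.053216. Accumulating E over each segment gives final E = 2.8737.

G0 X0.00 Y0.00 Z8.32
G1 X17.50 Y0.00 E0.9313
G1 X17.50 Y9.50 E1.4368
G1 X0.00 Y9.50 E2.3681
G1 X0.00 Y0.00 E2.8737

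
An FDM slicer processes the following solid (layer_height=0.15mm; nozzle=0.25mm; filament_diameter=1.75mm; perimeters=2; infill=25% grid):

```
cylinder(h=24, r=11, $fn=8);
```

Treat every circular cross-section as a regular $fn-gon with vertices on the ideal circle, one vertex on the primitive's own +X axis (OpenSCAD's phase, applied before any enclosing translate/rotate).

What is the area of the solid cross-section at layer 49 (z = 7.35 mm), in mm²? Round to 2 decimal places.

342.24 mm²

At z = 7.35 mm: the cylinder: section is a regular 8-gon, circumradius r=11 (area = (8/2)·11.000²·sin(360°/8) = 342.24 mm²). Overall, the cross-section is a single solid region. Net area = 342.24 mm².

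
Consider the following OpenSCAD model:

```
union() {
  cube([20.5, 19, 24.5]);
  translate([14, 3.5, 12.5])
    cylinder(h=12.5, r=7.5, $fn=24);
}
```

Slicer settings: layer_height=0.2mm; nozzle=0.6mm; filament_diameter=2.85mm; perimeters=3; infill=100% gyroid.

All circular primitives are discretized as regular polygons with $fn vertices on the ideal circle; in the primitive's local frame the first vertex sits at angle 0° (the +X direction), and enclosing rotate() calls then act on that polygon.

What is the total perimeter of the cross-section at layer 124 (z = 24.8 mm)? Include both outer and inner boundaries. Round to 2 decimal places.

At z = 24.8 mm: the cube is absent (z outside [0, 24.5]); the cylinder at (14, 3.5): section is a regular 24-gon, circumradius r=7.5 (perimeter = 2·24·7.500·sin(180°/24) = 46.99 mm); Taking the union: only the r=7.5 cylinder at (14, 3.5) is present, so the union is just that shape — boundary = 46.99 mm. Overall, the cross-section is a single solid region. Total boundary length (outer) = 46.99 mm.

46.99 mm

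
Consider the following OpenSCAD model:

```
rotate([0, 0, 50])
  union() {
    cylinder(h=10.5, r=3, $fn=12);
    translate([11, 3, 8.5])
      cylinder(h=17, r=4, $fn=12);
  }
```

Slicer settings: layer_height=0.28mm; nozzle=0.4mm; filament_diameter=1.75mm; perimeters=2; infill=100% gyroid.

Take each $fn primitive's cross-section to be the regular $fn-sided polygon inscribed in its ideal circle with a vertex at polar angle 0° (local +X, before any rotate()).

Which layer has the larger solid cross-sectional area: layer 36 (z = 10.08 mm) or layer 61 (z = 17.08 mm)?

layer 36 (z = 10.08 mm)

Layer 36 (z = 10.08): the cylinder: section is a regular 12-gon, circumradius r=3 (area = (12/2)·3.000²·sin(360°/12) = 27.00 mm²); the r=4 cylinder at (11, 3) contributes a regular 12-gon of circumradius 4 (area = (12/2)·4.000²·sin(360°/12) = 48.00 mm²); Combining (union): the 2 present regions are separate (no shared area or edge), so areas and boundary lengths simply add and each stays a separate island — area = 75.00 mm²; (rotated 50° about Z; rotation is an isometry so areas/perimeters/island counts are preserved). So its area = 75.00 mm². Layer 61 (z = 17.08): the cylinder is absent (z outside [0, 10.5]); the r=4 cylinder at (11, 3) gives a regular 12-gon of circumradius 4 (constant along its height) (area = (12/2)·4.000²·sin(360°/12) = 48.00 mm²); Taking the union: only the r=4 cylinder at (11, 3) is present, so the union is just that shape — area = 48.00 mm²; (rotated 50° about Z; rotation is an isometry so areas/perimeters/island counts are preserved). So its area = 48.00 mm². Layer 36 is larger (75.00 vs 48.00 mm²).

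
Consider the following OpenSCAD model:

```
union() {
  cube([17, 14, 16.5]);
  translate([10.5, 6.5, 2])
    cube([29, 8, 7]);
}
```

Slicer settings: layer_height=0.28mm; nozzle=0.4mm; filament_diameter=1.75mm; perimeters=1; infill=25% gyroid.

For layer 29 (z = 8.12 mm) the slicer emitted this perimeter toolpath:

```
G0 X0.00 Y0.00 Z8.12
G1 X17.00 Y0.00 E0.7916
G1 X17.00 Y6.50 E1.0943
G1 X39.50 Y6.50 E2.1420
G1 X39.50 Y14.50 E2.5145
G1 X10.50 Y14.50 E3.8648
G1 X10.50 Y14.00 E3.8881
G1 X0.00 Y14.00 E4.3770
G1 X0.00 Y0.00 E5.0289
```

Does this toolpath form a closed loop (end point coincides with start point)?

Start point (G0): (0.00, 0.00). End point (last G1): the path returns to the start — closed.

yes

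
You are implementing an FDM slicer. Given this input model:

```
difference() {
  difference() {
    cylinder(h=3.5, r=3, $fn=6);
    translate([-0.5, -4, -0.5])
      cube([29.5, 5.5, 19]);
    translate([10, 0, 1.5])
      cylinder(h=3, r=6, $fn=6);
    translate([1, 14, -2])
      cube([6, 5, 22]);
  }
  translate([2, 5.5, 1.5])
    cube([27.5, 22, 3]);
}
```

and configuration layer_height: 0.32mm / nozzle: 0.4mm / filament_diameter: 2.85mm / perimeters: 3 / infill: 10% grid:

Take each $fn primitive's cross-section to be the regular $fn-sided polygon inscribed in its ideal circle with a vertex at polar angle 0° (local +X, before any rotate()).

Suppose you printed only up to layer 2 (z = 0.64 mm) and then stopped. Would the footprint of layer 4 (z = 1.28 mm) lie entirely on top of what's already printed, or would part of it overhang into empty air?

entirely on top

Compare the two slices. At z = 0.64: the r=3 cylinder contributes a regular 6-gon of circumradius 3 (area = (6/2)·3.000²·sin(360°/6) = 23.38 mm²); the 29.5×5.5 cube at (-0.5, -4) contributes its full rectangle (area 162.25 mm²); the cylinder at (10, 0) does not reach this height (z outside [1.5, 4.5]); the cube at (1, 14) (footprint 6×5) is included at this height (area 30.00 mm²); After the difference (first − rest): starting from the r=3 cylinder (23.38 mm²), the 29.5×5.5 cube at (-0.5, -4) partially overlaps it — only the 11.75 mm² overlap (of its 162.25 mm²) is removed, clipping the outline; the 6×5 cube at (1, 14) misses the remaining region (no effect) — area = 11.64 mm²; the cube at (2, 5.5) is not intersected at this z (z outside [1.5, 4.5]); Taking the first minus the rest: none of the subtracted shapes is present at this height, so the result so far is unchanged — area = 11.64 mm². At z = 1.28: the r=3 cylinder gives a regular 6-gon of circumradius 3 (constant along its height) (area = (6/2)·3.000²·sin(360°/6) = 23.38 mm²); the cube at (-0.5, -4) (footprint 29.5×5.5) is included at this height (area 162.25 mm²); the cylinder at (10, 0) is not intersected at this z (z outside [1.5, 4.5]); the cube at (1, 14) (footprint 6×5) is included at this height (area 30.00 mm²); Taking the first minus the rest: starting from the r=3 cylinder (23.38 mm²), the 29.5×5.5 cube at (-0.5, -4) partially overlaps it — only the 11.75 mm² overlap (of its 162.25 mm²) is removed, clipping the outline; the 6×5 cube at (1, 14) misses the remaining region (no effect) — area = 11.64 mm²; the cube at (2, 5.5) is not intersected at this z (z outside [1.5, 4.5]); Taking the first minus the rest: none of the subtracted shapes is present at this height, so the result so far is unchanged — area = 11.64 mm². Checking containment: the cross-section at z = 1.28 is a subset of the cross-section at z = 0.64.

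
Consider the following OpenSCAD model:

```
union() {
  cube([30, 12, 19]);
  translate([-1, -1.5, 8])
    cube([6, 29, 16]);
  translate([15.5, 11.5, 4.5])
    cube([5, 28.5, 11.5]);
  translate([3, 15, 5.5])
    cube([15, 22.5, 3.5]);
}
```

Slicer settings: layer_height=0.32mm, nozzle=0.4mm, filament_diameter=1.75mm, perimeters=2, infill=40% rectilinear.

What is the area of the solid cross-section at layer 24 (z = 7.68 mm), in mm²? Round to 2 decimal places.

781.25 mm²

At z = 7.68 mm: the cube (footprint 30×12) is included at this height (area 360.00 mm²); the cube at (-1, -1.5) is not intersected at this z (z outside [8, 24]); the 5×28.5 cube at (15.5, 11.5) contributes its full rectangle (area 142.50 mm²); the 15×22.5 cube at (3, 15) contributes its full rectangle (area 337.50 mm²); Merging all regions: the regions partially overlap — summed areas 840.00 mm² minus the doubly-counted overlap 58.75 mm² gives 781.25 mm² — area = 781.25 mm². Overall, the cross-section is a single solid region. Net area = 781.25 mm².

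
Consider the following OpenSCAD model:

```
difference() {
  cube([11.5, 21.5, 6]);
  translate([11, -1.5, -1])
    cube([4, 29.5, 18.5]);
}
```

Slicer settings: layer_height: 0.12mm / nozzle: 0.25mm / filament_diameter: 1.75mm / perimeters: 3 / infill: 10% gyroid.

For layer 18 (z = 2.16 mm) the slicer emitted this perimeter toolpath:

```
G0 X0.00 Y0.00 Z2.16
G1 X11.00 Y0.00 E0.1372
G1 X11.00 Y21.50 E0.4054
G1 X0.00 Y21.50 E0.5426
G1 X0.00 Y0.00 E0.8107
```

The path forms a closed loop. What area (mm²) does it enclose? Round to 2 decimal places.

236.50 mm²

Apply the shoelace formula to the sequence of (X, Y) vertices; enclosed area = 236.50 mm².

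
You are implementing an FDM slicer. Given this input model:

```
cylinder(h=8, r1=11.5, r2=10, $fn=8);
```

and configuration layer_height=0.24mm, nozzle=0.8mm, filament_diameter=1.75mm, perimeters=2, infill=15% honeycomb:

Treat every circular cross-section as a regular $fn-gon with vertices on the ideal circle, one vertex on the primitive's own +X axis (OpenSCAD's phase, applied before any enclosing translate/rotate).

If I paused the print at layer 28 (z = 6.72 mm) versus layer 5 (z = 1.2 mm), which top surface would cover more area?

layer 5 (z = 1.2 mm)

Layer 28 (z = 6.72): the cone: at t=0.840 of its height the radius interpolates to r₁+(r₂−r₁)t = 10.240, giving a regular 8-gon of that circumradius (area = (8/2)·10.240²·sin(360°/8) = 296.58 mm²). So its area = 296.58 mm². Layer 5 (z = 1.2): the cone contributes a regular 8-gon of circumradius 11.275 (interpolated between r1=11.5 and r2=10 at t=0.150) (area = (8/2)·11.275²·sin(360°/8) = 359.57 mm²). So its area = 359.57 mm². Layer 5 is larger (359.57 vs 296.58 mm²).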